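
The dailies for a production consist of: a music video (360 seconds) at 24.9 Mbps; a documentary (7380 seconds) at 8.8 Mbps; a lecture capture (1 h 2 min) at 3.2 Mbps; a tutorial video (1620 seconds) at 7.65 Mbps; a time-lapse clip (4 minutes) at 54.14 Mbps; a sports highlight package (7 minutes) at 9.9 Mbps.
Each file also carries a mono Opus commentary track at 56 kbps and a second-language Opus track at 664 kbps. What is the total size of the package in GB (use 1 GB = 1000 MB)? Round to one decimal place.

Audio total: 56 + 664 = 720 kbps = 0.720 Mbps.
music video: 25.620 Mbps × 360 s = 9223.2 Mb
documentary: 9.520 Mbps × 7380 s = 70257.6 Mb
lecture capture: 3.920 Mbps × 3720 s = 14582.4 Mb
tutorial video: 8.370 Mbps × 1620 s = 13559.4 Mb
time-lapse clip: 54.860 Mbps × 240 s = 13166.4 Mb
sports highlight package: 10.620 Mbps × 420 s = 4460.4 Mb
Total: 125249.4 Mb = 15656.2 MB.
= 15.66 GB.

15.7 GB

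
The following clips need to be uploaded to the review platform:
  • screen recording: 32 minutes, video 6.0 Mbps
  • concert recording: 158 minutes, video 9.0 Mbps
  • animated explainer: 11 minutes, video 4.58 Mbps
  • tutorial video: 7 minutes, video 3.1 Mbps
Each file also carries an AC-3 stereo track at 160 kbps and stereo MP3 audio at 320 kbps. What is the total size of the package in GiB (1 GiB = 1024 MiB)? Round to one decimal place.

12.5 GiB

Audio total: 160 + 320 = 480 kbps = 0.480 Mbps.
screen recording: 6.480 Mbps × 1920 s = 12441.6 Mb
concert recording: 9.480 Mbps × 9480 s = 89870.4 Mb
animated explainer: 5.060 Mbps × 660 s = 3339.6 Mb
tutorial video: 3.580 Mbps × 420 s = 1503.6 Mb
Total: 107155.2 Mb = 13394.4 MB.
= 12.47 GiB.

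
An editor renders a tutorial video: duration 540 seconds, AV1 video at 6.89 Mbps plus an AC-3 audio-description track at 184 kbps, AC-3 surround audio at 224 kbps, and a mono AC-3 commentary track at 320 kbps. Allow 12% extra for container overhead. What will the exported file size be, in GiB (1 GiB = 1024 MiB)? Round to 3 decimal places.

Audio total: 184 + 224 + 320 = 728 kbps = 0.728 Mbps.
Total bitrate: 6.89 + 0.728 = 7.618 Mbps.
Stream data: 7.618 Mbps × 540 s = 4113.7 Mb.
With 12% container overhead: ×1.12.
4,607 Mb = 575,920,800 bytes ÷ 1,073,741,824 = 0.5364 GiB.

0.536 GiB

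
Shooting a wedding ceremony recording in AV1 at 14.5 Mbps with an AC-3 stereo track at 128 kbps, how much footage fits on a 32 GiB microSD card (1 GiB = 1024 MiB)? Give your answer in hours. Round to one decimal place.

5.2 hours

Audio: 128 kbps = 0.128 Mbps.
Total bitrate: 14.5 + 0.128 = 14.628 Mbps.
Capacity: 32 GiB = 274,878 Mb.
Recording time: 274,878 / 14.628 = 18,791 s ≈ 5.22 hours.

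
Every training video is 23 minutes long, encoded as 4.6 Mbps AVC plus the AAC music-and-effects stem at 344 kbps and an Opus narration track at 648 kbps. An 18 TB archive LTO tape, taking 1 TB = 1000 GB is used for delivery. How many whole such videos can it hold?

23 min = 1380 s
Audio total: 344 + 648 = 992 kbps = 0.992 Mbps.
Total bitrate: 5.592 Mbps.
Per item: 5.592 Mbps × 1380 s = 7,717 Mb = 964.6 MB.
Capacity: 18 TB = 144,000,000 Mb; 18660.20 items → 18660 complete.

18660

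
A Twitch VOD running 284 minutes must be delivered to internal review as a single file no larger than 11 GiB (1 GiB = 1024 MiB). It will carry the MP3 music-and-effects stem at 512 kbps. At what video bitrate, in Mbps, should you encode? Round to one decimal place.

5.0 Mbps

Budget: 11 GiB = 94489.3 Mb.
284 min = 17040 s
Total bitrate budget: 94489.3 Mb / 17040 s = 5.545 Mbps.
Audio: 512 kbps = 0.512 Mbps.
Video: 5.545 − 0.512 = 5.033 Mbps.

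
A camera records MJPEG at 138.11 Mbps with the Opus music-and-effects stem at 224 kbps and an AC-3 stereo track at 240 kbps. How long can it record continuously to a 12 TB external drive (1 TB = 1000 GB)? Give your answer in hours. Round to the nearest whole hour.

Audio total: 224 + 240 = 464 kbps = 0.464 Mbps.
Total bitrate: 138.11 + 0.464 = 138.574 Mbps.
Capacity: 12 TB = 96,000,000 Mb.
Recording time: 96,000,000 / 138.574 = 692,771 s ≈ 192 hours.

192 hours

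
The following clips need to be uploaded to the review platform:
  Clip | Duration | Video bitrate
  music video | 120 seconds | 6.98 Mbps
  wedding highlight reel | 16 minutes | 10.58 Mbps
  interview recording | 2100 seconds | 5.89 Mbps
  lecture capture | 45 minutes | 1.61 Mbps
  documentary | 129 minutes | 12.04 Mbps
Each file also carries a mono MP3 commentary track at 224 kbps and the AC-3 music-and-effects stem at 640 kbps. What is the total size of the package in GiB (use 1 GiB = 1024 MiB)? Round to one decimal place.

15.4 GiB

Audio total: 224 + 640 = 864 kbps = 0.864 Mbps.
music video: 7.844 Mbps × 120 s = 941.3 Mb
wedding highlight reel: 11.444 Mbps × 960 s = 10986.2 Mb
interview recording: 6.754 Mbps × 2100 s = 14183.4 Mb
lecture capture: 2.474 Mbps × 2700 s = 6679.8 Mb
documentary: 12.904 Mbps × 7740 s = 99877.0 Mb
Total: 132667.7 Mb = 16583.5 MB.
= 15.44 GiB.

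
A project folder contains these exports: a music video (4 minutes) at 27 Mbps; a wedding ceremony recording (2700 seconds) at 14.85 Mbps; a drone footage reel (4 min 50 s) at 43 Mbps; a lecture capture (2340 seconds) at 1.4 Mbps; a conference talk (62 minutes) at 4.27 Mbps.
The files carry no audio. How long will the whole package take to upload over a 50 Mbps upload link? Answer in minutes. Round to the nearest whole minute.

26 minutes

music video: 27.000 Mbps × 240 s = 6480.0 Mb
wedding ceremony recording: 14.850 Mbps × 2700 s = 40095.0 Mb
drone footage reel: 43.000 Mbps × 290 s = 12470.0 Mb
lecture capture: 1.400 Mbps × 2340 s = 3276.0 Mb
conference talk: 4.270 Mbps × 3720 s = 15884.4 Mb
Total: 78205.4 Mb = 9775.7 MB.
At 50 Mbps: 78205.4 / 50 = 1564 s ≈ 26.1 minutes.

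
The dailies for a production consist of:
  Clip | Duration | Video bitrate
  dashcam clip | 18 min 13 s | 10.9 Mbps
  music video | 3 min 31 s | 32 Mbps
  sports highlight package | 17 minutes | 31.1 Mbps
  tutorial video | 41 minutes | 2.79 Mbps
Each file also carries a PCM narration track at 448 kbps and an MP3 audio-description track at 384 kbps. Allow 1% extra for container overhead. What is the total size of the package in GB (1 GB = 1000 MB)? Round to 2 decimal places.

7.73 GB

Audio total: 448 + 384 = 832 kbps = 0.832 Mbps.
dashcam clip: 11.732 Mbps × 1093 s × 1.01 = 12951.3 Mb
music video: 32.832 Mbps × 211 s × 1.01 = 6996.8 Mb
sports highlight package: 31.932 Mbps × 1020 s × 1.01 = 32896.3 Mb
tutorial video: 3.622 Mbps × 2460 s × 1.01 = 8999.2 Mb
Total: 61843.7 Mb = 7730.5 MB.
= 7.730 GB.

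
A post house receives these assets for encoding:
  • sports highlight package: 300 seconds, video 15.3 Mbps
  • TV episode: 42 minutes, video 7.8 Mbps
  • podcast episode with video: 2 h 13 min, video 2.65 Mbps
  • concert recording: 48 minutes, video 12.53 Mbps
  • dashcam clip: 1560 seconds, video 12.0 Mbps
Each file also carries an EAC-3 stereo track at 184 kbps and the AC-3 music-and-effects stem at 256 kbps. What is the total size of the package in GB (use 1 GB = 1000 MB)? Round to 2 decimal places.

Audio total: 184 + 256 = 440 kbps = 0.440 Mbps.
sports highlight package: 15.740 Mbps × 300 s = 4722.0 Mb
TV episode: 8.240 Mbps × 2520 s = 20764.8 Mb
podcast episode with video: 3.090 Mbps × 7980 s = 24658.2 Mb
concert recording: 12.970 Mbps × 2880 s = 37353.6 Mb
dashcam clip: 12.440 Mbps × 1560 s = 19406.4 Mb
Total: 106905.0 Mb = 13363.1 MB.
= 13.36 GB.

13.36 GB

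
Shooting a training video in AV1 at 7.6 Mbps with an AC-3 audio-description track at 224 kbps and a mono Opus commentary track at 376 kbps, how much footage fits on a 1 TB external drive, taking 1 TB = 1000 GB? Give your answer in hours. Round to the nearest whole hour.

Audio total: 224 + 376 = 600 kbps = 0.600 Mbps.
Total bitrate: 7.6 + 0.600 = 8.200 Mbps.
Capacity: 1 TB = 8,000,000 Mb.
Recording time: 8,000,000 / 8.200 = 975,610 s ≈ 271 hours.

271 hours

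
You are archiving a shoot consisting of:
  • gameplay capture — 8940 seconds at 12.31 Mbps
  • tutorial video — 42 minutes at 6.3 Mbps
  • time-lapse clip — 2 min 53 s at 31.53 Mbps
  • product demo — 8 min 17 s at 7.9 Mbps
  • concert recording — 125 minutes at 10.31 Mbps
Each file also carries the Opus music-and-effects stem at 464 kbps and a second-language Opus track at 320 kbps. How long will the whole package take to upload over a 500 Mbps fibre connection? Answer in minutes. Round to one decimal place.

Audio total: 464 + 320 = 784 kbps = 0.784 Mbps.
gameplay capture: 13.094 Mbps × 8940 s = 117060.4 Mb
tutorial video: 7.084 Mbps × 2520 s = 17851.7 Mb
time-lapse clip: 32.314 Mbps × 173 s = 5590.3 Mb
product demo: 8.684 Mbps × 497 s = 4315.9 Mb
concert recording: 11.094 Mbps × 7500 s = 83205.0 Mb
Total: 228023.3 Mb = 28502.9 MB.
At 500 Mbps: 228023.3 / 500 = 456 s ≈ 7.6 minutes.

7.6 minutes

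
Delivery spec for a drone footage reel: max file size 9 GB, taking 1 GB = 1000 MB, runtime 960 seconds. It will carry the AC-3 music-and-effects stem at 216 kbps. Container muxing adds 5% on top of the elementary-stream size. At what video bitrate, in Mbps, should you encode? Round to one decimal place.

71.2 Mbps

Budget: 9 GB = 72000.0 Mb.
Stream payload after overhead: 72000.0 / 1.05 = 68571.4 Mb.
Total bitrate budget: 68571.4 Mb / 960 s = 71.429 Mbps.
Audio: 216 kbps = 0.216 Mbps.
Video: 71.429 − 0.216 = 71.213 Mbps.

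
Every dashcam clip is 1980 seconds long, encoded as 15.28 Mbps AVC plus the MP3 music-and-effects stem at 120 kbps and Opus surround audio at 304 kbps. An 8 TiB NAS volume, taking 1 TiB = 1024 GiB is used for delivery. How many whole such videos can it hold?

Audio total: 120 + 304 = 424 kbps = 0.424 Mbps.
Total bitrate: 15.704 Mbps.
Per item: 15.704 Mbps × 1980 s = 31,094 Mb = 3,887 MB.
Capacity: 8 TiB = 70,368,744 Mb; 2263.10 items → 2263 complete.

2263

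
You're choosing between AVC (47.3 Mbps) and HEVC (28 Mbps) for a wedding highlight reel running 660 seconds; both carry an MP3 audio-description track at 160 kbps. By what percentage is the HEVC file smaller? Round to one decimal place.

Audio: 160 kbps = 0.160 Mbps.
AVC: 47.460 Mbps × 660 s = 31323.6 Mb = 3.915 GB.
HEVC: 28.160 Mbps × 660 s = 18585.6 Mb = 2.323 GB.
Reduction: (1 − 2.323/3.915) × 100 = 40.67%.

40.7%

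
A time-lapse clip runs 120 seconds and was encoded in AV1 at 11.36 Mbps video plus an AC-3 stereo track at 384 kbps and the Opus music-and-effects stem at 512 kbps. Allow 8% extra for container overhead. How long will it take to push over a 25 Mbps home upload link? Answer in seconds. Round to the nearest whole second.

Audio total: 384 + 512 = 896 kbps = 0.896 Mbps.
Total bitrate: 12.256 Mbps.
File: 12.256 Mbps × 120 s = 1470.7 Mb.
With 8% container overhead: ×1.08. → 1588.4 Mb.
At 25 Mbps: 1588.4 / 25 = 63.5 s ≈ 63.5 seconds.

64 seconds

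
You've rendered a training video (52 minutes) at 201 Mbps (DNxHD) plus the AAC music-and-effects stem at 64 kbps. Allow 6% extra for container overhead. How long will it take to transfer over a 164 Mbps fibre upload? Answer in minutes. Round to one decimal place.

52 min = 3120 s
Audio: 64 kbps = 0.064 Mbps.
Total bitrate: 201.064 Mbps.
File: 201.064 Mbps × 3120 s = 627319.7 Mb.
With 6% container overhead: ×1.06. → 664958.9 Mb.
At 164 Mbps: 664958.9 / 164 = 4054.6 s ≈ 67.6 minutes.

67.6 minutes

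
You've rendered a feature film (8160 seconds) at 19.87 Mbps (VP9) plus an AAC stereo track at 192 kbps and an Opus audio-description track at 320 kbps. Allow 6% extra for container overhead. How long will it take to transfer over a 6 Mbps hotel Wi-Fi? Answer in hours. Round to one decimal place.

8.2 hours

Audio total: 192 + 320 = 512 kbps = 0.512 Mbps.
Total bitrate: 20.382 Mbps.
File: 20.382 Mbps × 8160 s = 166317.1 Mb.
With 6% container overhead: ×1.06. → 176296.1 Mb.
At 6 Mbps: 176296.1 / 6 = 29382.7 s ≈ 8.16 hours.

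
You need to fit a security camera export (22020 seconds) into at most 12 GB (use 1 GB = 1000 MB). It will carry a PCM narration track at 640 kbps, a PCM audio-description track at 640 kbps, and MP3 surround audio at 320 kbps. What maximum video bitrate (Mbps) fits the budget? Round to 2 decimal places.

Budget: 12 GB = 96000.0 Mb.
Total bitrate budget: 96000.0 Mb / 22020 s = 4.360 Mbps.
Audio total: 640 + 640 + 320 = 1600 kbps = 1.600 Mbps.
Video: 4.360 − 1.600 = 2.760 Mbps.

2.76 Mbps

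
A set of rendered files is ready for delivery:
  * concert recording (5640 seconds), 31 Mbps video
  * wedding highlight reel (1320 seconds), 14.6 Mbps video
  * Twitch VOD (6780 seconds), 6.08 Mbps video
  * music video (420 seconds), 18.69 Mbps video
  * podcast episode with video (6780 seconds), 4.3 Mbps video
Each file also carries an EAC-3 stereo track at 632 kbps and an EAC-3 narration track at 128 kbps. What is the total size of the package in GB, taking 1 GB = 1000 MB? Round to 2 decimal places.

36.03 GB

Audio total: 632 + 128 = 760 kbps = 0.760 Mbps.
concert recording: 31.760 Mbps × 5640 s = 179126.4 Mb
wedding highlight reel: 15.360 Mbps × 1320 s = 20275.2 Mb
Twitch VOD: 6.840 Mbps × 6780 s = 46375.2 Mb
music video: 19.450 Mbps × 420 s = 8169.0 Mb
podcast episode with video: 5.060 Mbps × 6780 s = 34306.8 Mb
Total: 288252.6 Mb = 36031.6 MB.
= 36.03 GB.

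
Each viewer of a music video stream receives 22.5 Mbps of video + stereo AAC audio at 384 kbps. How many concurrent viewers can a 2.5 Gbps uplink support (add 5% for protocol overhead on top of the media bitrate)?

Audio: 384 kbps = 0.384 Mbps.
Per-viewer media rate: 22.884 Mbps.
On the wire with 5% overhead: 24.028 Mbps.
2.5 Gbps = 2,500 Mbps; 2,500 / 24.028 = 104.04 → 104 viewers.

104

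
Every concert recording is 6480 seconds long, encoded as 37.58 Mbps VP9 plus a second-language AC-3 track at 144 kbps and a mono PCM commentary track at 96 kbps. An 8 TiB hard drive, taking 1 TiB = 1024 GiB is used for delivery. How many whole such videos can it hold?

287

Audio total: 144 + 96 = 240 kbps = 0.240 Mbps.
Total bitrate: 37.820 Mbps.
Per item: 37.820 Mbps × 6480 s = 245,074 Mb = 30,634 MB.
Capacity: 8 TiB = 70,368,744 Mb; 287.13 items → 287 complete.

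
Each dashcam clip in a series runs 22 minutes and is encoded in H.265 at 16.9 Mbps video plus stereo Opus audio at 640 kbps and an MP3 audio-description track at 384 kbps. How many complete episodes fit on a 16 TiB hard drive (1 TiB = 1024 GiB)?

22 min = 1320 s
Audio total: 640 + 384 = 1024 kbps = 1.024 Mbps.
Total bitrate: 17.924 Mbps.
Per item: 17.924 Mbps × 1320 s = 23,660 Mb = 2,957 MB.
Capacity: 16 TiB = 140,737,488 Mb; 5948.41 items → 5948 complete.

5948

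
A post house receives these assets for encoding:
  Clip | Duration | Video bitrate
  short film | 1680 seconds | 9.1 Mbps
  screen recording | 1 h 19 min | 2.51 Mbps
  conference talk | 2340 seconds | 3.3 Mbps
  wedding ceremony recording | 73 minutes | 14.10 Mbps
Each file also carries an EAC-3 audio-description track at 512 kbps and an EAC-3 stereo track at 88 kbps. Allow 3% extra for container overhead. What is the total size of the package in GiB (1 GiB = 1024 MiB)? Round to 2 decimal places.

Audio total: 512 + 88 = 600 kbps = 0.600 Mbps.
short film: 9.700 Mbps × 1680 s × 1.03 = 16784.9 Mb
screen recording: 3.110 Mbps × 4740 s × 1.03 = 15183.6 Mb
conference talk: 3.900 Mbps × 2340 s × 1.03 = 9399.8 Mb
wedding ceremony recording: 14.700 Mbps × 4380 s × 1.03 = 66317.6 Mb
Total: 107685.9 Mb = 13460.7 MB.
= 12.54 GiB.

12.54 GiB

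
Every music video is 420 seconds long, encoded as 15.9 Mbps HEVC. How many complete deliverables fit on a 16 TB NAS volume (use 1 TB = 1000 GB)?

19167

Per item: 15.900 Mbps × 420 s = 6,678 Mb = 834.8 MB.
Capacity: 16 TB = 128,000,000 Mb; 19167.42 items → 19167 complete.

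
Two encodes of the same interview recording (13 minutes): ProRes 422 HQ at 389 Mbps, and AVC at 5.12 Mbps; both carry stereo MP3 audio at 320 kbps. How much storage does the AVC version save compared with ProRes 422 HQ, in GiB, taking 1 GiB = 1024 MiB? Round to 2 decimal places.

13 min = 780 s
Audio: 320 kbps = 0.320 Mbps.
ProRes 422 HQ: 389.320 Mbps × 780 s = 303669.6 Mb = 35.352 GiB.
AVC: 5.440 Mbps × 780 s = 4243.2 Mb = 0.494 GiB.
Saving: 35.352 − 0.494 = 34.858 GiB.

34.86 GiB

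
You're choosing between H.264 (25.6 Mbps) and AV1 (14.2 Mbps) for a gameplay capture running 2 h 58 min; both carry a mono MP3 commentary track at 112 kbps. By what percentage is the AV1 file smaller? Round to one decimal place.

2 h 58 min = 178 min = 10680 s
Audio: 112 kbps = 0.112 Mbps.
H.264: 25.712 Mbps × 10680 s = 274604.2 Mb = 34.326 GB.
AV1: 14.312 Mbps × 10680 s = 152852.2 Mb = 19.107 GB.
Reduction: (1 − 19.107/34.326) × 100 = 44.34%.

44.3%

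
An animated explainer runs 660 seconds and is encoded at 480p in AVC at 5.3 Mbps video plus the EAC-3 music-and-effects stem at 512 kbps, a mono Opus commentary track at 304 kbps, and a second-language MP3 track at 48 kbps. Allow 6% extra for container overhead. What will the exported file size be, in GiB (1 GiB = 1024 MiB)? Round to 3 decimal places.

Audio total: 512 + 304 + 48 = 864 kbps = 0.864 Mbps.
Total bitrate: 5.3 + 0.864 = 6.164 Mbps.
Stream data: 6.164 Mbps × 660 s = 4068.2 Mb.
With 6% container overhead: ×1.06.
4,312 Mb = 539,041,800 bytes ÷ 1,073,741,824 = 0.502 GiB.

0.502 GiB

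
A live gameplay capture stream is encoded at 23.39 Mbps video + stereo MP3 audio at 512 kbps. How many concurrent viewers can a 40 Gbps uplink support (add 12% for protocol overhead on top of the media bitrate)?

1494

Audio: 512 kbps = 0.512 Mbps.
Per-viewer media rate: 23.902 Mbps.
On the wire with 12% overhead: 26.770 Mbps.
40 Gbps = 40,000 Mbps; 40,000 / 26.770 = 1494.20 → 1494 viewers.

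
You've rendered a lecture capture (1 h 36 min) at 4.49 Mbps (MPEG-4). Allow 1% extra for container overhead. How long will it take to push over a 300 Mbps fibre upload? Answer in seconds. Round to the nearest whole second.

87 seconds

1 h 36 min = 96 min = 5760 s
File: 4.490 Mbps × 5760 s = 25862.4 Mb.
With 1% container overhead: ×1.01. → 26121.0 Mb.
At 300 Mbps: 26121.0 / 300 = 87.1 s ≈ 87.1 seconds.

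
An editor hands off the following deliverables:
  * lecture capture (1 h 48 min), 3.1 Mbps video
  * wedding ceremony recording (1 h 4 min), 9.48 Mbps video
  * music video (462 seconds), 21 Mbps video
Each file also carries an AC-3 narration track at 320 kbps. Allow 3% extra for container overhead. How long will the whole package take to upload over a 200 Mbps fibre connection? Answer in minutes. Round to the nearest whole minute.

6 minutes

Audio: 320 kbps = 0.320 Mbps.
lecture capture: 3.420 Mbps × 6480 s × 1.03 = 22826.4 Mb
wedding ceremony recording: 9.800 Mbps × 3840 s × 1.03 = 38761.0 Mb
music video: 21.320 Mbps × 462 s × 1.03 = 10145.3 Mb
Total: 71732.7 Mb = 8966.6 MB.
At 200 Mbps: 71732.7 / 200 = 359 s ≈ 5.98 minutes.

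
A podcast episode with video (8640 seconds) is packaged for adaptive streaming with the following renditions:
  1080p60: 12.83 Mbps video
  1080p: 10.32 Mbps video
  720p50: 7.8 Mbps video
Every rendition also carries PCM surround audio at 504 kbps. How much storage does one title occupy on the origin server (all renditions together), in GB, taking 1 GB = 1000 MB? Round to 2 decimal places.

35.06 GB

Audio: 504 kbps = 0.504 Mbps.
Sum of rendition bitrates: (12.83+0.504) + (10.32+0.504) + (7.8+0.504) = 32.462 Mbps.
× 8640 s = 280,472 Mb = 35,059 MB = 35.06 GB.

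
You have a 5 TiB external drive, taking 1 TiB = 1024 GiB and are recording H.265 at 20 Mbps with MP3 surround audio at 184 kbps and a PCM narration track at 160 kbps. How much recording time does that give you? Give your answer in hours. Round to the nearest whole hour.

Audio total: 184 + 160 = 344 kbps = 0.344 Mbps.
Total bitrate: 20 + 0.344 = 20.344 Mbps.
Capacity: 5 TiB = 43,980,465 Mb.
Recording time: 43,980,465 / 20.344 = 2,161,840 s ≈ 601 hours.

601 hours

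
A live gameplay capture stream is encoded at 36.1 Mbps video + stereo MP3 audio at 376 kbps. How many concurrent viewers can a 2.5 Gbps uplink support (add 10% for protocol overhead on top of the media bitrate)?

62

Audio: 376 kbps = 0.376 Mbps.
Per-viewer media rate: 36.476 Mbps.
On the wire with 10% overhead: 40.124 Mbps.
2.5 Gbps = 2,500 Mbps; 2,500 / 40.124 = 62.31 → 62 viewers.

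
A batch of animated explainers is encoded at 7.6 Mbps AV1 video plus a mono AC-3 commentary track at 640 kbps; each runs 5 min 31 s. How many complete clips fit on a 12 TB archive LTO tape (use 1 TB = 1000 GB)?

5 min 31 s = 331 s
Audio: 640 kbps = 0.640 Mbps.
Total bitrate: 8.240 Mbps.
Per item: 8.240 Mbps × 331 s = 2,727 Mb = 340.9 MB.
Capacity: 12 TB = 96,000,000 Mb; 35197.84 items → 35197 complete.

35197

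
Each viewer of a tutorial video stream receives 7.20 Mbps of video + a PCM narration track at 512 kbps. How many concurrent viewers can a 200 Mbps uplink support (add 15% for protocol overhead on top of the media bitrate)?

22

Audio: 512 kbps = 0.512 Mbps.
Per-viewer media rate: 7.712 Mbps.
On the wire with 15% overhead: 8.869 Mbps.
200 Mbps = 200.0 Mbps; 200.0 / 8.869 = 22.55 → 22 viewers.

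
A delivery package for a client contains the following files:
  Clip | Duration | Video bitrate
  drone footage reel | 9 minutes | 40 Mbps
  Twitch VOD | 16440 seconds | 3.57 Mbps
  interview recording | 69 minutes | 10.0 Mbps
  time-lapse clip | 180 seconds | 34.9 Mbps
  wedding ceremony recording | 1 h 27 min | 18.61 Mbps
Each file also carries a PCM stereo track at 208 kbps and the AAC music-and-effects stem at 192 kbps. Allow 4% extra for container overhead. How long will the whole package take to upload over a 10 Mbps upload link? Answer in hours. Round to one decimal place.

Audio total: 208 + 192 = 400 kbps = 0.400 Mbps.
drone footage reel: 40.400 Mbps × 540 s × 1.04 = 22688.6 Mb
Twitch VOD: 3.970 Mbps × 16440 s × 1.04 = 67877.5 Mb
interview recording: 10.400 Mbps × 4140 s × 1.04 = 44778.2 Mb
time-lapse clip: 35.300 Mbps × 180 s × 1.04 = 6608.2 Mb
wedding ceremony recording: 19.010 Mbps × 5220 s × 1.04 = 103201.5 Mb
Total: 245154.0 Mb = 30644.2 MB.
At 10 Mbps: 245154.0 / 10 = 24515 s ≈ 6.81 hours.

6.8 hours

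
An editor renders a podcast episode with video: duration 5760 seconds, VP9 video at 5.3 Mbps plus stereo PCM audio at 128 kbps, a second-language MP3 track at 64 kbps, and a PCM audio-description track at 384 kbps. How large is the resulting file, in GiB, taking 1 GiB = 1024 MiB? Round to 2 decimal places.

Audio total: 128 + 64 + 384 = 576 kbps = 0.576 Mbps.
Total bitrate: 5.3 + 0.576 = 5.876 Mbps.
Stream data: 5.876 Mbps × 5760 s = 33845.8 Mb.
33,846 Mb = 4,230,720,000 bytes ÷ 1,073,741,824 = 3.940 GiB.

3.94 GiB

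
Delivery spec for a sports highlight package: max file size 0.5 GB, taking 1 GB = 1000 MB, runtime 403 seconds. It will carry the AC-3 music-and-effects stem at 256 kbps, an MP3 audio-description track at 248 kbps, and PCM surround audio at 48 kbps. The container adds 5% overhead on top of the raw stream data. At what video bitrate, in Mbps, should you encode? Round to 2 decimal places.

8.90 Mbps

Budget: 0.5 GB = 4000.0 Mb.
Stream payload after overhead: 4000.0 / 1.05 = 3809.5 Mb.
Total bitrate budget: 3809.5 Mb / 403 s = 9.453 Mbps.
Audio total: 256 + 248 + 48 = 552 kbps = 0.552 Mbps.
Video: 9.453 − 0.552 = 8.901 Mbps.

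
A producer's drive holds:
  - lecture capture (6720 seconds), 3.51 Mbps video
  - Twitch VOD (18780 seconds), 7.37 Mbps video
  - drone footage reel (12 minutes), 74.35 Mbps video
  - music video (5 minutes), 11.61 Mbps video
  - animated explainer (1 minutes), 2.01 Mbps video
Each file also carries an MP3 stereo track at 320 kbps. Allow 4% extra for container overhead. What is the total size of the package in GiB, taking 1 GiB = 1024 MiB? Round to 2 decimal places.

Audio: 320 kbps = 0.320 Mbps.
lecture capture: 3.830 Mbps × 6720 s × 1.04 = 26767.1 Mb
Twitch VOD: 7.690 Mbps × 18780 s × 1.04 = 150194.9 Mb
drone footage reel: 74.670 Mbps × 720 s × 1.04 = 55912.9 Mb
music video: 11.930 Mbps × 300 s × 1.04 = 3722.2 Mb
animated explainer: 2.330 Mbps × 60 s × 1.04 = 145.4 Mb
Total: 236742.5 Mb = 29592.8 MB.
= 27.56 GiB.

27.56 GiB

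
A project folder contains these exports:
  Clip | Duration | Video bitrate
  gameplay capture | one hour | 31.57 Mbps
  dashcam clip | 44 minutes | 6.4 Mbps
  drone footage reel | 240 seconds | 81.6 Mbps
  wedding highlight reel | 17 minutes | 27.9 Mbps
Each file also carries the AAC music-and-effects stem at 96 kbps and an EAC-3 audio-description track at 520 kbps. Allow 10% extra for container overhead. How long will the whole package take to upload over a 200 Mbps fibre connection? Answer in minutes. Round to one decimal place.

16.8 minutes

Audio total: 96 + 520 = 616 kbps = 0.616 Mbps.
gameplay capture: 32.186 Mbps × 3600 s × 1.10 = 127456.6 Mb
dashcam clip: 7.016 Mbps × 2640 s × 1.10 = 20374.5 Mb
drone footage reel: 82.216 Mbps × 240 s × 1.10 = 21705.0 Mb
wedding highlight reel: 28.516 Mbps × 1020 s × 1.10 = 31995.0 Mb
Total: 201531.0 Mb = 25191.4 MB.
At 200 Mbps: 201531.0 / 200 = 1008 s ≈ 16.8 minutes.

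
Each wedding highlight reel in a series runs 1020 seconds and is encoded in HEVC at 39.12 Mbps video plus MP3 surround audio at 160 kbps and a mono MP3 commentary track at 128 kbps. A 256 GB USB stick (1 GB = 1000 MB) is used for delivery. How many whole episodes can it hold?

50

Audio total: 160 + 128 = 288 kbps = 0.288 Mbps.
Total bitrate: 39.408 Mbps.
Per item: 39.408 Mbps × 1020 s = 40,196 Mb = 5,025 MB.
Capacity: 256 GB = 2,048,000 Mb; 50.95 items → 50 complete.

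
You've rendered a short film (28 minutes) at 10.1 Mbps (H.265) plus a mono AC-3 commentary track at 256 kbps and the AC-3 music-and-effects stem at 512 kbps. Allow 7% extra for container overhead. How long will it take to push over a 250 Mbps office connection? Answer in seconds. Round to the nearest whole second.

78 seconds

28 min = 1680 s
Audio total: 256 + 512 = 768 kbps = 0.768 Mbps.
Total bitrate: 10.868 Mbps.
File: 10.868 Mbps × 1680 s = 18258.2 Mb.
With 7% container overhead: ×1.07. → 19536.3 Mb.
At 250 Mbps: 19536.3 / 250 = 78.1 s ≈ 78.1 seconds.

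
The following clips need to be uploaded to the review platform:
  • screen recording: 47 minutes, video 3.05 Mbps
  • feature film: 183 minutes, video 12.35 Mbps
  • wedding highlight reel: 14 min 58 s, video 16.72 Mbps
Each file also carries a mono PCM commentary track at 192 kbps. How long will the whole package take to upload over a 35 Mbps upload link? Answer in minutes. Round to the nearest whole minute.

77 minutes

Audio: 192 kbps = 0.192 Mbps.
screen recording: 3.242 Mbps × 2820 s = 9142.4 Mb
feature film: 12.542 Mbps × 10980 s = 137711.2 Mb
wedding highlight reel: 16.912 Mbps × 898 s = 15187.0 Mb
Total: 162040.6 Mb = 20255.1 MB.
At 35 Mbps: 162040.6 / 35 = 4630 s ≈ 77.2 minutes.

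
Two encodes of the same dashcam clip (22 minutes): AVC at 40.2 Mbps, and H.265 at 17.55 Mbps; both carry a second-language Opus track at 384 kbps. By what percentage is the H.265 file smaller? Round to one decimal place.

55.8%

22 min = 1320 s
Audio: 384 kbps = 0.384 Mbps.
AVC: 40.584 Mbps × 1320 s = 53570.9 Mb = 6.236 GiB.
H.265: 17.934 Mbps × 1320 s = 23672.9 Mb = 2.756 GiB.
Reduction: (1 − 2.756/6.236) × 100 = 55.81%.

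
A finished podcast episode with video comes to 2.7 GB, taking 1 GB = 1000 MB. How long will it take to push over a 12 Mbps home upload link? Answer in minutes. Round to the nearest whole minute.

File: 2.7 GB = 21600.0 Mb.
At 12 Mbps: 21600.0 / 12 = 1800.0 s ≈ 30 minutes.

30 minutes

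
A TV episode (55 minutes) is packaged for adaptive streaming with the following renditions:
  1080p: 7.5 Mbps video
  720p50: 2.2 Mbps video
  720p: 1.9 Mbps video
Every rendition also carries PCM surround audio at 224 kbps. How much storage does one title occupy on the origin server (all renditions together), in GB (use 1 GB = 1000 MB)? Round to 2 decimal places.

5.06 GB

55 min = 3300 s
Audio: 224 kbps = 0.224 Mbps.
Sum of rendition bitrates: (7.5+0.224) + (2.2+0.224) + (1.9+0.224) = 12.272 Mbps.
× 3300 s = 40,498 Mb = 5,062 MB = 5.062 GB.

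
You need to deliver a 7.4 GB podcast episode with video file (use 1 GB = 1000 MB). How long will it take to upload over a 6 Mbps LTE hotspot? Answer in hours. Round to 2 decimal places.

2.74 hours

File: 7.4 GB = 59200.0 Mb.
At 6 Mbps: 59200.0 / 6 = 9866.7 s ≈ 2.74 hours.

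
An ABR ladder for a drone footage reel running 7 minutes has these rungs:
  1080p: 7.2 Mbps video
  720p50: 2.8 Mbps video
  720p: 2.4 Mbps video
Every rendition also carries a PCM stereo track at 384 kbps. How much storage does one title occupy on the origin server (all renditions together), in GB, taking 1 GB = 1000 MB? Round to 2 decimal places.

7 min = 420 s
Audio: 384 kbps = 0.384 Mbps.
Sum of rendition bitrates: (7.2+0.384) + (2.8+0.384) + (2.4+0.384) = 13.552 Mbps.
× 420 s = 5,692 Mb = 711.5 MB = 0.7115 GB.

0.71 GB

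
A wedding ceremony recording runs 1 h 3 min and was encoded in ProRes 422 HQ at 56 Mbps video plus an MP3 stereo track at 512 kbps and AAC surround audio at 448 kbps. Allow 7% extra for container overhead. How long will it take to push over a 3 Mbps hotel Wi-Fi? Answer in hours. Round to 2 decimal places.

1 h 3 min = 63 min = 3780 s
Audio total: 512 + 448 = 960 kbps = 0.960 Mbps.
Total bitrate: 56.960 Mbps.
File: 56.960 Mbps × 3780 s = 215308.8 Mb.
With 7% container overhead: ×1.07. → 230380.4 Mb.
At 3 Mbps: 230380.4 / 3 = 76793.5 s ≈ 21.3 hours.

21.33 hours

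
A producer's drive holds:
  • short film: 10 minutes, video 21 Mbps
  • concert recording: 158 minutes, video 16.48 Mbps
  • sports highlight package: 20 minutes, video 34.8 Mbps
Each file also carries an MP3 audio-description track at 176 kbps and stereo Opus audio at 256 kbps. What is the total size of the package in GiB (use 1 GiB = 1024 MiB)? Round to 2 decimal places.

Audio total: 176 + 256 = 432 kbps = 0.432 Mbps.
short film: 21.432 Mbps × 600 s = 12859.2 Mb
concert recording: 16.912 Mbps × 9480 s = 160325.8 Mb
sports highlight package: 35.232 Mbps × 1200 s = 42278.4 Mb
Total: 215463.4 Mb = 26932.9 MB.
= 25.08 GiB.

25.08 GiB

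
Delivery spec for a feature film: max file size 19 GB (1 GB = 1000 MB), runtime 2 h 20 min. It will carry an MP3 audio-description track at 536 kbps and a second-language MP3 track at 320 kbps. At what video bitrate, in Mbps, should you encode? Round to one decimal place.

Budget: 19 GB = 152000.0 Mb.
2 h 20 min = 140 min = 8400 s
Total bitrate budget: 152000.0 Mb / 8400 s = 18.095 Mbps.
Audio total: 536 + 320 = 856 kbps = 0.856 Mbps.
Video: 18.095 − 0.856 = 17.239 Mbps.

17.2 Mbps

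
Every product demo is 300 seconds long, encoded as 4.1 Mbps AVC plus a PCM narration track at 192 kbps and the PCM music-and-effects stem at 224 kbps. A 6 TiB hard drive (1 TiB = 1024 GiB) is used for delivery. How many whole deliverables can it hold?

Audio total: 192 + 224 = 416 kbps = 0.416 Mbps.
Total bitrate: 4.516 Mbps.
Per item: 4.516 Mbps × 300 s = 1,355 Mb = 169.3 MB.
Capacity: 6 TiB = 52,776,558 Mb; 38955.24 items → 38955 complete.

38955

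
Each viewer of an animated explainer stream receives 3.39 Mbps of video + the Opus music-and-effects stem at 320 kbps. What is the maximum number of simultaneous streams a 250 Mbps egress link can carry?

67

Audio: 320 kbps = 0.320 Mbps.
Per-viewer media rate: 3.710 Mbps.
250 Mbps = 250.0 Mbps; 250.0 / 3.710 = 67.39 → 67 viewers.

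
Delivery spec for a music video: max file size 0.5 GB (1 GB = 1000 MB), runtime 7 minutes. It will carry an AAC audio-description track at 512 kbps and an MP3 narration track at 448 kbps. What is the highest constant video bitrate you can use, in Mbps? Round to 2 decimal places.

Budget: 0.5 GB = 4000.0 Mb.
7 min = 420 s
Total bitrate budget: 4000.0 Mb / 420 s = 9.524 Mbps.
Audio total: 512 + 448 = 960 kbps = 0.960 Mbps.
Video: 9.524 − 0.960 = 8.564 Mbps.

8.56 Mbps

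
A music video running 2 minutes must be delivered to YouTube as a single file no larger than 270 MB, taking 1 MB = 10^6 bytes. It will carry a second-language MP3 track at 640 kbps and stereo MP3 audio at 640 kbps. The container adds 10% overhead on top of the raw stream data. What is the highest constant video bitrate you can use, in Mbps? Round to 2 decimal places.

15.08 Mbps

Budget: 270 MB = 2160.0 Mb.
Stream payload after overhead: 2160.0 / 1.10 = 1963.6 Mb.
2 min = 120 s
Total bitrate budget: 1963.6 Mb / 120 s = 16.364 Mbps.
Audio total: 640 + 640 = 1280 kbps = 1.280 Mbps.
Video: 16.364 − 1.280 = 15.084 Mbps.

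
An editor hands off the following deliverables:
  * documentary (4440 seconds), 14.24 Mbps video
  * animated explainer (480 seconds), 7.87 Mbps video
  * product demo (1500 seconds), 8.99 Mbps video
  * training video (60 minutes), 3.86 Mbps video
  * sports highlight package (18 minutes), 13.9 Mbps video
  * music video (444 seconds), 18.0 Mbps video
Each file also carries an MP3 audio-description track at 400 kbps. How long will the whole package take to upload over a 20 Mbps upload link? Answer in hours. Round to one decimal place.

Audio: 400 kbps = 0.400 Mbps.
documentary: 14.640 Mbps × 4440 s = 65001.6 Mb
animated explainer: 8.270 Mbps × 480 s = 3969.6 Mb
product demo: 9.390 Mbps × 1500 s = 14085.0 Mb
training video: 4.260 Mbps × 3600 s = 15336.0 Mb
sports highlight package: 14.300 Mbps × 1080 s = 15444.0 Mb
music video: 18.400 Mbps × 444 s = 8169.6 Mb
Total: 122005.8 Mb = 15250.7 MB.
At 20 Mbps: 122005.8 / 20 = 6100 s ≈ 1.69 hours.

1.7 hours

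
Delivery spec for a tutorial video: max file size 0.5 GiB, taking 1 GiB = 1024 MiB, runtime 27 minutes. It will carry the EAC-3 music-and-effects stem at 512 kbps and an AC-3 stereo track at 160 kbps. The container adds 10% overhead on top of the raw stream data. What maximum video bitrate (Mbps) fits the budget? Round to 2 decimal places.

1.74 Mbps

Budget: 0.5 GiB = 4295.0 Mb.
Stream payload after overhead: 4295.0 / 1.10 = 3904.5 Mb.
27 min = 1620 s
Total bitrate budget: 3904.5 Mb / 1620 s = 2.410 Mbps.
Audio total: 512 + 160 = 672 kbps = 0.672 Mbps.
Video: 2.410 − 0.672 = 1.738 Mbps.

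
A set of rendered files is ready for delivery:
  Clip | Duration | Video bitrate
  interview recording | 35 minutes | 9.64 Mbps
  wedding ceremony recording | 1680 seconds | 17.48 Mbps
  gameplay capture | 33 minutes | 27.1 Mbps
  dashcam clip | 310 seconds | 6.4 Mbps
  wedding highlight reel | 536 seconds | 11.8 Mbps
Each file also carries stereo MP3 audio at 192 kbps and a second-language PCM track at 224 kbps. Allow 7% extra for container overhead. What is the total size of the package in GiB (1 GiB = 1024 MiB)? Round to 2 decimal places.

Audio total: 192 + 224 = 416 kbps = 0.416 Mbps.
interview recording: 10.056 Mbps × 2100 s × 1.07 = 22595.8 Mb
wedding ceremony recording: 17.896 Mbps × 1680 s × 1.07 = 32169.8 Mb
gameplay capture: 27.516 Mbps × 1980 s × 1.07 = 58295.4 Mb
dashcam clip: 6.816 Mbps × 310 s × 1.07 = 2260.9 Mb
wedding highlight reel: 12.216 Mbps × 536 s × 1.07 = 7006.1 Mb
Total: 122328.1 Mb = 15291.0 MB.
= 14.24 GiB.

14.24 GiB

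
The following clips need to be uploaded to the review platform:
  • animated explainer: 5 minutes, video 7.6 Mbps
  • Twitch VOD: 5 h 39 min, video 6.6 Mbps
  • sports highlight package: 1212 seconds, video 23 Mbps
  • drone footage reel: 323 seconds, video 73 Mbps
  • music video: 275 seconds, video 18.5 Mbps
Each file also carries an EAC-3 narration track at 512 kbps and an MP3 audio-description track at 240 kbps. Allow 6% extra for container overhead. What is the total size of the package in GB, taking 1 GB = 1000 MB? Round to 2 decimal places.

Audio total: 512 + 240 = 752 kbps = 0.752 Mbps.
animated explainer: 8.352 Mbps × 300 s × 1.06 = 2655.9 Mb
Twitch VOD: 7.352 Mbps × 20340 s × 1.06 = 158512.1 Mb
sports highlight package: 23.752 Mbps × 1212 s × 1.06 = 30514.7 Mb
drone footage reel: 73.752 Mbps × 323 s × 1.06 = 25251.2 Mb
music video: 19.252 Mbps × 275 s × 1.06 = 5612.0 Mb
Total: 222545.8 Mb = 27818.2 MB.
= 27.82 GB.

27.82 GB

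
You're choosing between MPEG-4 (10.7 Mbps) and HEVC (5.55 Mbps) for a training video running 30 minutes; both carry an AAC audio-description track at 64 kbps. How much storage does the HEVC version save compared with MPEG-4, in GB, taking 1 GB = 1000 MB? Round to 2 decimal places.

30 min = 1800 s
Audio: 64 kbps = 0.064 Mbps.
MPEG-4: 10.764 Mbps × 1800 s = 19375.2 Mb = 2.422 GB.
HEVC: 5.614 Mbps × 1800 s = 10105.2 Mb = 1.263 GB.
Saving: 2.422 − 1.263 = 1.159 GB.

1.16 GB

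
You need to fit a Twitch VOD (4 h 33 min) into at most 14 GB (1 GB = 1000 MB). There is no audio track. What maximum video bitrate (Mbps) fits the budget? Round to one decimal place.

Budget: 14 GB = 112000.0 Mb.
4 h 33 min = 273 min = 16380 s
Total bitrate budget: 112000.0 Mb / 16380 s = 6.838 Mbps.

6.8 Mbps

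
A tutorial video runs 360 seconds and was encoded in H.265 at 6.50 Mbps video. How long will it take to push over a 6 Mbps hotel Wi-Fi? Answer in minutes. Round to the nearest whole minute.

7 minutes

File: 6.500 Mbps × 360 s = 2340.0 Mb.
At 6 Mbps: 2340.0 / 6 = 390.0 s ≈ 6.5 minutes.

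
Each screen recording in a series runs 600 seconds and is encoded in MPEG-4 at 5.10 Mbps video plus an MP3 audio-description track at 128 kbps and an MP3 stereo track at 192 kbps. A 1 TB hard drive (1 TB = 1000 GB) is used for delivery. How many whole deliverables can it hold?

Audio total: 128 + 192 = 320 kbps = 0.320 Mbps.
Total bitrate: 5.420 Mbps.
Per item: 5.420 Mbps × 600 s = 3,252 Mb = 406.5 MB.
Capacity: 1 TB = 8,000,000 Mb; 2460.02 items → 2460 complete.

2460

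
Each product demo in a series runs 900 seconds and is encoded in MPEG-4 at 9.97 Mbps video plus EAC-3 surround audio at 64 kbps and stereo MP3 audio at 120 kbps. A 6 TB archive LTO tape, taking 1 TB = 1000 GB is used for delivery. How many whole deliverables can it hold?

Audio total: 64 + 120 = 184 kbps = 0.184 Mbps.
Total bitrate: 10.154 Mbps.
Per item: 10.154 Mbps × 900 s = 9,139 Mb = 1,142 MB.
Capacity: 6 TB = 48,000,000 Mb; 5252.45 items → 5252 complete.

5252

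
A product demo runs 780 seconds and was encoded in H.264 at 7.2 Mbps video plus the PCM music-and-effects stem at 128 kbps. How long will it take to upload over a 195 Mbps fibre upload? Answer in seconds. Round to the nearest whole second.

29 seconds

Audio: 128 kbps = 0.128 Mbps.
Total bitrate: 7.328 Mbps.
File: 7.328 Mbps × 780 s = 5715.8 Mb.
At 195 Mbps: 5715.8 / 195 = 29.3 s ≈ 29.3 seconds.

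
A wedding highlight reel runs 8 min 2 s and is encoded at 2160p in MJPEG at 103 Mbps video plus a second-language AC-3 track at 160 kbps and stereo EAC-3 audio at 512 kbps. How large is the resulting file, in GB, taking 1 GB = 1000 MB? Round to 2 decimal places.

6.25 GB

8 min 2 s = 482 s
Audio total: 160 + 512 = 672 kbps = 0.672 Mbps.
Total bitrate: 103 + 0.672 = 103.672 Mbps.
Stream data: 103.672 Mbps × 482 s = 49969.9 Mb.
49,970 Mb ÷ 8 = 6,246 MB → 6.246 GB.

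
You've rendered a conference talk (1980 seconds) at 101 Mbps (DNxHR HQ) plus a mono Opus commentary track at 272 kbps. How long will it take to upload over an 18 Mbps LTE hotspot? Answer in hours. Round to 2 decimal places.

Audio: 272 kbps = 0.272 Mbps.
Total bitrate: 101.272 Mbps.
File: 101.272 Mbps × 1980 s = 200518.6 Mb.
At 18 Mbps: 200518.6 / 18 = 11139.9 s ≈ 3.09 hours.

3.09 hours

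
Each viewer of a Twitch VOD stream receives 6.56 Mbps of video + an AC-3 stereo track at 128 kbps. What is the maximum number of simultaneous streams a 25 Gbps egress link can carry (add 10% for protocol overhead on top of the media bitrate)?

3398

Audio: 128 kbps = 0.128 Mbps.
Per-viewer media rate: 6.688 Mbps.
On the wire with 10% overhead: 7.357 Mbps.
25 Gbps = 25,000 Mbps; 25,000 / 7.357 = 3398.22 → 3398 viewers.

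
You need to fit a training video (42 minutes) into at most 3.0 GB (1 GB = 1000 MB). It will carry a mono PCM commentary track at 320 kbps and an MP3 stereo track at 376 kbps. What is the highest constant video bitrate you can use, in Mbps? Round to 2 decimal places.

Budget: 3.0 GB = 24000.0 Mb.
42 min = 2520 s
Total bitrate budget: 24000.0 Mb / 2520 s = 9.524 Mbps.
Audio total: 320 + 376 = 696 kbps = 0.696 Mbps.
Video: 9.524 − 0.696 = 8.828 Mbps.

8.83 Mbps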